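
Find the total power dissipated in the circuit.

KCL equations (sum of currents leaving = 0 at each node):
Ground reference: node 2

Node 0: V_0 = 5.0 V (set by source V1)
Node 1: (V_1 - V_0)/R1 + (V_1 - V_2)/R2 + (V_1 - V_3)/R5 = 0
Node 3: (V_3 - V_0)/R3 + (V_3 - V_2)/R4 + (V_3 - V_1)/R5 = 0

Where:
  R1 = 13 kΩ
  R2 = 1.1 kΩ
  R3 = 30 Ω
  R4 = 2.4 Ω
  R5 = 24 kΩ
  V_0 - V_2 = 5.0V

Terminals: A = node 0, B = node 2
Nodal analysis, taking node 2 as the 0 V reference.
Source V1 fixes V_0 = 5 V.
KCL at each unknown node (sum of currents leaving = 0; resistances in Ω):
  Node 1: (V_1 - 5)/13000 + (V_1 - 0)/1100 + (V_1 - V_3)/24000 = 0
  Node 3: (V_3 - 5)/30 + (V_3 - 0)/2.4 + (V_3 - V_1)/24000 = 0
Collecting terms (coefficients in siemens):
  0.001028·V_1 - 0.00004167·V_3 = 0.0003846
  0.45·V_3 - 0.00004167·V_1 = 0.1667
Determinant D = (0.001028)(0.45) - (-0.00004167)(-0.00004167) = 0.0004625
V_1 = [(0.0003846)(0.45) - (-0.00004167)(0.1667)]/D = 0.3893 V
V_3 = [(0.001028)(0.1667) - (0.0003846)(-0.00004167)]/D = 0.3704 V
Power in each resistor, P = (ΔV)²/R:
  P_R1 = (5 - 0.3893)²/13000 = 0.001635 W
  P_R2 = (0.3893 - 0)²/1100 = 0.0001378 W
  P_R3 = (5 - 0.3704)²/30 = 0.7144 W
  P_R4 = (0 - 0.3704)²/2.4 = 0.05716 W
  P_R5 = (0.3893 - 0.3704)²/24000 = 0.00000001488 W
P_total = P_R1 + P_R2 + P_R3 + P_R4 + P_R5 = 0.7734 W

Final answer: 0.7734 W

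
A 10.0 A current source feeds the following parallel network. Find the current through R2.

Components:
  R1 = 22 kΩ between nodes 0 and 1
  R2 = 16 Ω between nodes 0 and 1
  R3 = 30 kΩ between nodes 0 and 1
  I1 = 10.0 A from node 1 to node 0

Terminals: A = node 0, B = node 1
All resistors sit directly between nodes 0 and 1, so they are in parallel and share one voltage V; the full source current 10 A splits among them.
1/R_par = 1/22000 + 1/16 + 1/30000 = 0.06258 S  =>  R_par = 15.98 Ω
V = I × R_par = 10 × 15.98 = 159.8 V
I_R2 = V/R2 = 159.8/16 = 9.987 A

Final answer: 9.987 A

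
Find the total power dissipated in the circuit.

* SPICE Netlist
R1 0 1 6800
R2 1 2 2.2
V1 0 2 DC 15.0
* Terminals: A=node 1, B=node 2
Nodal analysis, taking node 2 as the 0 V reference.
Source V1 fixes V_0 = 15 V.
KCL at each unknown node (sum of currents leaving = 0; resistances in Ω):
  Node 1: (V_1 - 15)/6800 + (V_1 - 0)/2.2 = 0
Collecting terms: 0.4547 × V_1 = 0.002206  =>  V_1 = 0.004851 V
Power in each resistor, P = (ΔV)²/R:
  P_R1 = (15 - 0.004851)²/6800 = 0.03307 W
  P_R2 = (0.004851 - 0)²/2.2 = 0.0000107 W
P_total = P_R1 + P_R2 = 0.03308 W

Final answer: 0.03308 W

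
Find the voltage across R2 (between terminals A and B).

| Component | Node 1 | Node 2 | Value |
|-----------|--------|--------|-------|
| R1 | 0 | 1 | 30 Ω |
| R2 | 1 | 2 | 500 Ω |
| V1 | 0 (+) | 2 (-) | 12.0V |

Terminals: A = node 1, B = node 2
R1 and R2 are in series across V1 (node 0 → node 1 → node 2), and the output A–B is taken across R2, so this is a voltage divider.
Series current: I = V1/(R1 + R2) = 12/(30 + 500) = 12/530 = 0.02264 A
V_R2 = I × R2 = V1 × R2/(R1 + R2) = 12 × 500/530 = 11.32 V

Final answer: 11.32 V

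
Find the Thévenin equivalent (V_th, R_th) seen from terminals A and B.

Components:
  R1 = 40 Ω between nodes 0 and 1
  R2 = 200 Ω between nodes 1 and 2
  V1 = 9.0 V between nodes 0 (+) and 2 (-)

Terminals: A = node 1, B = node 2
Step 1 — V_th is the open-circuit voltage V_A - V_B (nothing connected across the terminals).
Nodal analysis, taking node 2 as the 0 V reference.
Source V1 fixes V_0 = 9 V.
KCL at each unknown node (sum of currents leaving = 0; resistances in Ω):
  Node 1: (V_1 - 9)/40 + (V_1 - 0)/200 = 0
Collecting terms: 0.03 × V_1 = 0.225  =>  V_1 = 7.5 V
V_th = V_1 - V_2 = 7.5 - 0 = 7.5 V
Step 2 — R_th: zero the source — replace V1 by a short circuit (node 2 merges into node 0) — and find the resistance seen between A (node 1) and B (node 0).
Reduce the network between node 1 (A) and node 0 (B) by series/parallel combination:
  Rp1 = R1 ‖ R2 (parallel, both between nodes 0 and 1) = 1/(1/40 + 1/200) = 33.33 Ω
R_th = 33.33 Ω

Final answer: V_th = 7.5 V, R_th = 33.33 Ω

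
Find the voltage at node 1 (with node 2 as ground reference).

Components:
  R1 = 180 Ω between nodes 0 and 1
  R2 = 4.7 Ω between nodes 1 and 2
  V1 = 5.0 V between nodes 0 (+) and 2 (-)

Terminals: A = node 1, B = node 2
Nodal analysis, taking node 2 as the 0 V reference.
Source V1 fixes V_0 = 5 V.
KCL at each unknown node (sum of currents leaving = 0; resistances in Ω):
  Node 1: (V_1 - 5)/180 + (V_1 - 0)/4.7 = 0
Collecting terms: 0.2183 × V_1 = 0.02778  =>  V_1 = 0.1272 V
The requested potential is V_1 = 0.1272 V.

Final answer: V_1 = 0.1272 V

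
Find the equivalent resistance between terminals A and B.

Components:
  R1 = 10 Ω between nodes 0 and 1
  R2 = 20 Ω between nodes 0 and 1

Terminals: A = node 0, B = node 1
Reduce the network between node 0 (A) and node 1 (B) by series/parallel combination:
  Rp1 = R1 ‖ R2 (parallel, both between nodes 0 and 1) = 1/(1/10 + 1/20) = 6.667 Ω
R_eq = 6.667 Ω

Final answer: 6.667 Ω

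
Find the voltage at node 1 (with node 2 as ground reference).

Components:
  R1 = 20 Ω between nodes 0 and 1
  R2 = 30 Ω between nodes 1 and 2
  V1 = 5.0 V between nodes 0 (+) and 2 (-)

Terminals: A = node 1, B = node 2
Nodal analysis, taking node 2 as the 0 V reference.
Source V1 fixes V_0 = 5 V.
KCL at each unknown node (sum of currents leaving = 0; resistances in Ω):
  Node 1: (V_1 - 5)/20 + (V_1 - 0)/30 = 0
Collecting terms: 0.08333 × V_1 = 0.25  =>  V_1 = 3 V
The requested potential is V_1 = 3 V.

Final answer: V_1 = 3 V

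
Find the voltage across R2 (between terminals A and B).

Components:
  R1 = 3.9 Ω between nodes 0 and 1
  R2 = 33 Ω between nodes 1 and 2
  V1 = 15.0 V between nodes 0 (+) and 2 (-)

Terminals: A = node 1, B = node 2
R1 and R2 are in series across V1 (node 0 → node 1 → node 2), and the output A–B is taken across R2, so this is a voltage divider.
Series current: I = V1/(R1 + R2) = 15/(3.9 + 33) = 15/36.9 = 0.4065 A
V_R2 = I × R2 = V1 × R2/(R1 + R2) = 15 × 33/36.9 = 13.41 V

Final answer: 13.41 V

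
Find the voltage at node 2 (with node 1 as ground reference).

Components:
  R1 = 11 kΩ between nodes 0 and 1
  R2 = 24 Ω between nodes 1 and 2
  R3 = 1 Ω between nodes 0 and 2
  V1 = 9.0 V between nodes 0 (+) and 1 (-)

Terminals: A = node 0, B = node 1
Nodal analysis, taking node 1 as the 0 V reference.
Source V1 fixes V_0 = 9 V.
KCL at each unknown node (sum of currents leaving = 0; resistances in Ω):
  Node 2: (V_2 - 0)/24 + (V_2 - 9)/1 = 0
Collecting terms: 1.042 × V_2 = 9  =>  V_2 = 8.64 V
The requested potential is V_2 = 8.64 V.

Final answer: V_2 = 8.64 V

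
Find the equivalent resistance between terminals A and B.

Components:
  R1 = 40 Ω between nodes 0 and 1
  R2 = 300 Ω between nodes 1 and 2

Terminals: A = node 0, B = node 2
Reduce the network between node 0 (A) and node 2 (B) by series/parallel combination:
  Rs1 = R1 + R2 (series, joined only at node 1) = 40 + 300 = 340 Ω
R_eq = 340 Ω

Final answer: 340 Ω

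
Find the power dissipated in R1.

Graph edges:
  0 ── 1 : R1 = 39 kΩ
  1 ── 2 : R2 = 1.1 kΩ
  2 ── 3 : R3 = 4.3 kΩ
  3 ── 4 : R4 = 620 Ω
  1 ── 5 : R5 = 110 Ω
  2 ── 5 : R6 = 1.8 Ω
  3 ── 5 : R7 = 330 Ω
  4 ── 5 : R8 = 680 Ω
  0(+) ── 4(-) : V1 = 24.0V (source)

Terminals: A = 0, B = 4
Nodal analysis, taking node 4 as the 0 V reference.
Source V1 fixes V_0 = 24 V.
KCL at each unknown node (sum of currents leaving = 0; resistances in Ω):
  Node 1: (V_1 - 24)/39000 + (V_1 - V_2)/1100 + (V_1 - V_5)/110 = 0
  Node 2: (V_2 - V_1)/1100 + (V_2 - V_3)/4300 + (V_2 - V_5)/1.8 = 0
  Node 3: (V_3 - V_2)/4300 + (V_3 - 0)/620 + (V_3 - V_5)/330 = 0
  Node 5: (V_5 - V_1)/110 + (V_5 - V_2)/1.8 + (V_5 - V_3)/330 + (V_5 - 0)/680 = 0
Collecting terms (coefficients in siemens):
  0.01003·V_1 - 0.0009091·V_2 - 0.009091·V_5 = 0.0006154
  0.5567·V_2 - 0.0009091·V_1 - 0.0002326·V_3 - 0.5556·V_5 = 0
  0.004876·V_3 - 0.0002326·V_2 - 0.00303·V_5 = 0
  0.5691·V_5 - 0.009091·V_1 - 0.5556·V_2 - 0.00303·V_3 = 0
Solving these 4 simultaneous equations (Gaussian elimination) gives:
  V_1 = 0.2991 V, V_2 = 0.2384 V, V_3 = 0.1595 V, V_5 = 0.2383 V
I_R1 = (V_0 - V_1)/R1 = (24 - 0.2991)/39000 = 0.0006077 A
P_R1 = I_R1² × R1 = (0.0006077)² × 39000 = 0.0144 W

Final answer: 0.0144 W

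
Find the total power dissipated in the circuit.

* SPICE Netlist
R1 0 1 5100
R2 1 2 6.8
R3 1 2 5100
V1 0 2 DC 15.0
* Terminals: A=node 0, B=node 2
Nodal analysis, taking node 2 as the 0 V reference.
Source V1 fixes V_0 = 15 V.
KCL at each unknown node (sum of currents leaving = 0; resistances in Ω):
  Node 1: (V_1 - 15)/5100 + (V_1 - 0)/6.8 + (V_1 - 0)/5100 = 0
Collecting terms: 0.1475 × V_1 = 0.002941  =>  V_1 = 0.01995 V
Power in each resistor, P = (ΔV)²/R:
  P_R1 = (15 - 0.01995)²/5100 = 0.044 W
  P_R2 = (0.01995 - 0)²/6.8 = 0.00005851 W
  P_R3 = (0.01995 - 0)²/5100 = 0.00000007801 W
P_total = P_R1 + P_R2 + P_R3 = 0.04406 W

Final answer: 0.04406 W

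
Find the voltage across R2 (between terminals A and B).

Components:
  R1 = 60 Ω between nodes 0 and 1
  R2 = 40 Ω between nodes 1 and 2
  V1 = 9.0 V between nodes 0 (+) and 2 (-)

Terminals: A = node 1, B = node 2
R1 and R2 are in series across V1 (node 0 → node 1 → node 2), and the output A–B is taken across R2, so this is a voltage divider.
Series current: I = V1/(R1 + R2) = 9/(60 + 40) = 9/100 = 0.09 A
V_R2 = I × R2 = V1 × R2/(R1 + R2) = 9 × 40/100 = 3.6 V

Final answer: 3.6 V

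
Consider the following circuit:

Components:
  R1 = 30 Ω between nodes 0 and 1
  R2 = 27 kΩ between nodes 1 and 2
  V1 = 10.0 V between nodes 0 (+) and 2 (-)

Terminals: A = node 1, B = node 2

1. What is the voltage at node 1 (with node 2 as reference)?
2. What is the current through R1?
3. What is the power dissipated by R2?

Nodal analysis, taking node 2 as the 0 V reference.
Source V1 fixes V_0 = 10 V.
KCL at each unknown node (sum of currents leaving = 0; resistances in Ω):
  Node 1: (V_1 - 10)/30 + (V_1 - 0)/27000 = 0
Collecting terms: 0.03337 × V_1 = 0.3333  =>  V_1 = 9.989 V
Part 1:
  Read off the nodal solution: V_1 = 9.989 V
Part 2:
  I_R1 = (V_0 - V_1)/R1 = (10 - 9.989)/30 = 0.00037 A
  Magnitude: I_R1 = 0.00037 A
Part 3:
  I_R2 = (V_1 - V_2)/R2 = (9.989 - 0)/27000 = 0.00037 A
  P_R2 = I_R2² × R2 = (0.00037)² × 27000 = 0.003695 W

Final answers:
1. V_1 = 9.989 V
2. I_R1 = 0.00037 A
3. P_R2 = 0.003695 W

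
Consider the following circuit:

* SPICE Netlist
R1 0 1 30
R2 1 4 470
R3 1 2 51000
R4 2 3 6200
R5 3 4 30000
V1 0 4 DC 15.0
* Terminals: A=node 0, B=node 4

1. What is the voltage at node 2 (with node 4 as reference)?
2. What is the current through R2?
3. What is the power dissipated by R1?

Nodal analysis, taking node 4 as the 0 V reference.
Source V1 fixes V_0 = 15 V.
KCL at each unknown node (sum of currents leaving = 0; resistances in Ω):
  Node 1: (V_1 - 15)/30 + (V_1 - 0)/470 + (V_1 - V_2)/51000 = 0
  Node 2: (V_2 - V_1)/51000 + (V_2 - V_3)/6200 = 0
  Node 3: (V_3 - V_2)/6200 + (V_3 - 0)/30000 = 0
Collecting terms (coefficients in siemens):
  0.03548·V_1 - 0.00001961·V_2 = 0.5
  0.0001809·V_2 - 0.00001961·V_1 - 0.0001613·V_3 = 0
  0.0001946·V_3 - 0.0001613·V_2 = 0
Solving these 3 simultaneous equations (Gaussian elimination) gives:
  V_1 = 14.1 V, V_2 = 5.852 V, V_3 = 4.849 V
Part 1:
  Read off the nodal solution: V_2 = 5.852 V
Part 2:
  I_R2 = (V_1 - V_4)/R2 = (14.1 - 0)/470 = 0.02999 A
  Magnitude: I_R2 = 0.02999 A
Part 3:
  I_R1 = (V_0 - V_1)/R1 = (15 - 14.1)/30 = 0.03015 A
  P_R1 = I_R1² × R1 = (0.03015)² × 30 = 0.02727 W

Final answers:
1. V_2 = 5.852 V
2. I_R2 = 0.02999 A
3. P_R1 = 0.02727 W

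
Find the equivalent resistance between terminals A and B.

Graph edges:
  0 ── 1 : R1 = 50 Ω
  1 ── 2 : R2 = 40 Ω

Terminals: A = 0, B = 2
Reduce the network between node 0 (A) and node 2 (B) by series/parallel combination:
  Rs1 = R1 + R2 (series, joined only at node 1) = 50 + 40 = 90 Ω
R_eq = 90 Ω

Final answer: 90 Ω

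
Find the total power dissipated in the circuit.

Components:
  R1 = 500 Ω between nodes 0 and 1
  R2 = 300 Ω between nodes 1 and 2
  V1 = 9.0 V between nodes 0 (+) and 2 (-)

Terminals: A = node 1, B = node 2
Nodal analysis, taking node 2 as the 0 V reference.
Source V1 fixes V_0 = 9 V.
KCL at each unknown node (sum of currents leaving = 0; resistances in Ω):
  Node 1: (V_1 - 9)/500 + (V_1 - 0)/300 = 0
Collecting terms: 0.005333 × V_1 = 0.018  =>  V_1 = 3.375 V
Power in each resistor, P = (ΔV)²/R:
  P_R1 = (9 - 3.375)²/500 = 0.06328 W
  P_R2 = (3.375 - 0)²/300 = 0.03797 W
P_total = P_R1 + P_R2 = 0.1013 W

Final answer: 0.1013 W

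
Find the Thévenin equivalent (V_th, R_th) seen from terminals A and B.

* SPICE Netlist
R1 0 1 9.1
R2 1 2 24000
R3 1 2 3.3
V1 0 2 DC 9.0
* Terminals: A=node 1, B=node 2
Step 1 — V_th is the open-circuit voltage V_A - V_B (nothing connected across the terminals).
Nodal analysis, taking node 2 as the 0 V reference.
Source V1 fixes V_0 = 9 V.
KCL at each unknown node (sum of currents leaving = 0; resistances in Ω):
  Node 1: (V_1 - 9)/9.1 + (V_1 - 0)/24000 + (V_1 - 0)/3.3 = 0
Collecting terms: 0.413 × V_1 = 0.989  =>  V_1 = 2.395 V
V_th = V_1 - V_2 = 2.395 - 0 = 2.395 V
Step 2 — R_th: zero the source — replace V1 by a short circuit (node 2 merges into node 0) — and find the resistance seen between A (node 1) and B (node 0).
Reduce the network between node 1 (A) and node 0 (B) by series/parallel combination:
  Rp1 = R1 ‖ R2 ‖ R3 (parallel, all between nodes 0 and 1) = 1/(1/9.1 + 1/24000 + 1/3.3) = 2.422 Ω
R_th = 2.422 Ω

Final answer: V_th = 2.395 V, R_th = 2.422 Ω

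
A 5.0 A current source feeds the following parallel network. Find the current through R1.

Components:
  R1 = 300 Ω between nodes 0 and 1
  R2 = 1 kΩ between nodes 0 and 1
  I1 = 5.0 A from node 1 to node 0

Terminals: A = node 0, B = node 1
All resistors sit directly between nodes 0 and 1, so they are in parallel and share one voltage V; the full source current 5 A splits among them.
1/R_par = 1/300 + 1/1000 = 0.004333 S  =>  R_par = 230.8 Ω
V = I × R_par = 5 × 230.8 = 1154 V
I_R1 = V/R1 = 1154/300 = 3.846 A

Final answer: 3.846 A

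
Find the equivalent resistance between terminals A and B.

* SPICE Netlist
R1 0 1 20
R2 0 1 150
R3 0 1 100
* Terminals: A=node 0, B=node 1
Reduce the network between node 0 (A) and node 1 (B) by series/parallel combination:
  Rp1 = R1 ‖ R2 ‖ R3 (parallel, all between nodes 0 and 1) = 1/(1/20 + 1/150 + 1/100) = 15 Ω
R_eq = 15 Ω

Final answer: 15 Ω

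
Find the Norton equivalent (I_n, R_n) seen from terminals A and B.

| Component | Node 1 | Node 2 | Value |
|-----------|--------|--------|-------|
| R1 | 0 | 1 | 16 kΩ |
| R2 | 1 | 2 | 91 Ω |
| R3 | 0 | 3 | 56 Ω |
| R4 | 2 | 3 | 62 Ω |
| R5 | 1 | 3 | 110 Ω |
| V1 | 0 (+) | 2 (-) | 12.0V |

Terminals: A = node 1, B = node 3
Find the Thévenin equivalent first; then I_n = V_th/R_th and R_n = R_th.
Step 1 — V_th is the open-circuit voltage V_A - V_B (nothing connected across the terminals).
Nodal analysis, taking node 2 as the 0 V reference.
Source V1 fixes V_0 = 12 V.
KCL at each unknown node (sum of currents leaving = 0; resistances in Ω):
  Node 1: (V_1 - 12)/16000 + (V_1 - 0)/91 + (V_1 - V_3)/110 = 0
  Node 3: (V_3 - 12)/56 + (V_3 - 0)/62 + (V_3 - V_1)/110 = 0
Collecting terms (coefficients in siemens):
  0.02014·V_1 - 0.009091·V_3 = 0.00075
  0.04308·V_3 - 0.009091·V_1 = 0.2143
Determinant D = (0.02014)(0.04308) - (-0.009091)(-0.009091) = 0.000785
V_1 = [(0.00075)(0.04308) - (-0.009091)(0.2143)]/D = 2.523 V
V_3 = [(0.02014)(0.2143) - (0.00075)(-0.009091)]/D = 5.507 V
V_th = V_1 - V_3 = 2.523 - 5.507 = -2.984 V
Step 2 — R_th: zero the source — replace V1 by a short circuit (node 2 merges into node 0) — and find the resistance seen between A (node 1) and B (node 3).
Reduce the network between node 1 (A) and node 3 (B) by series/parallel combination:
  Rp1 = R1 ‖ R2 (parallel, both between nodes 0 and 1) = 1/(1/16000 + 1/91) = 90.49 Ω
  Rp2 = R3 ‖ R4 (parallel, both between nodes 0 and 3) = 1/(1/56 + 1/62) = 29.42 Ω
  Rs1 = Rp1 + Rp2 (series, joined only at node 0) = 90.49 + 29.42 = 119.9 Ω
  Rp3 = R5 ‖ Rs1 (parallel, both between nodes 1 and 3) = 1/(1/110 + 1/119.9) = 57.37 Ω
R_th = 57.37 Ω
I_n = V_th/R_th = -2.984/57.37 = -0.05202 A, and R_n = R_th = 57.37 Ω

Final answer: I_n = -0.05202 A, R_n = 57.37 Ω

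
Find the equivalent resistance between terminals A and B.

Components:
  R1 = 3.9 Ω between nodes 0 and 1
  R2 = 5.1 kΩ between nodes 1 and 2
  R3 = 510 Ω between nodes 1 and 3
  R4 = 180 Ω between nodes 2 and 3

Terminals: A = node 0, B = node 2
Reduce the network between node 0 (A) and node 2 (B) by series/parallel combination:
  Rs1 = R3 + R4 (series, joined only at node 3) = 510 + 180 = 690 Ω
  Rp1 = R2 ‖ Rs1 (parallel, both between nodes 1 and 2) = 1/(1/5100 + 1/690) = 607.8 Ω
  Rs2 = R1 + Rp1 (series, joined only at node 1) = 3.9 + 607.8 = 611.7 Ω
R_eq = 611.7 Ω

Final answer: 611.7 Ω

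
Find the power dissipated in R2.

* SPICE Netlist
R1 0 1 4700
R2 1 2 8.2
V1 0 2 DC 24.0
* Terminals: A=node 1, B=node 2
Nodal analysis, taking node 2 as the 0 V reference.
Source V1 fixes V_0 = 24 V.
KCL at each unknown node (sum of currents leaving = 0; resistances in Ω):
  Node 1: (V_1 - 24)/4700 + (V_1 - 0)/8.2 = 0
Collecting terms: 0.1222 × V_1 = 0.005106  =>  V_1 = 0.0418 V
I_R2 = (V_1 - V_2)/R2 = (0.0418 - 0)/8.2 = 0.005097 A
P_R2 = I_R2² × R2 = (0.005097)² × 8.2 = 0.0002131 W

Final answer: 0.0002131 W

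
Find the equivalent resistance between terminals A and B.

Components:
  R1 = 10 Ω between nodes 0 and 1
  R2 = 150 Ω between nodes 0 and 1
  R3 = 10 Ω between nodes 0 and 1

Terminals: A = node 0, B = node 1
Reduce the network between node 0 (A) and node 1 (B) by series/parallel combination:
  Rp1 = R1 ‖ R2 ‖ R3 (parallel, all between nodes 0 and 1) = 1/(1/10 + 1/150 + 1/10) = 4.839 Ω
R_eq = 4.839 Ω

Final answer: 4.839 Ω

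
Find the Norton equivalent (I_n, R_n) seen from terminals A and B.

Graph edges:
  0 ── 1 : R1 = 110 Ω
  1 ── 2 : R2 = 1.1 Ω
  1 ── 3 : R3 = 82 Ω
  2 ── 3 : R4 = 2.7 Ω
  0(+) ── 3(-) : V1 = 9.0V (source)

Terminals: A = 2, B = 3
Find the Thévenin equivalent first; then I_n = V_th/R_th and R_n = R_th.
Step 1 — V_th is the open-circuit voltage V_A - V_B (nothing connected across the terminals).
Nodal analysis, taking node 3 as the 0 V reference.
Source V1 fixes V_0 = 9 V.
KCL at each unknown node (sum of currents leaving = 0; resistances in Ω):
  Node 1: (V_1 - 9)/110 + (V_1 - V_2)/1.1 + (V_1 - 0)/82 = 0
  Node 2: (V_2 - V_1)/1.1 + (V_2 - 0)/2.7 = 0
Collecting terms (coefficients in siemens):
  0.9304·V_1 - 0.9091·V_2 = 0.08182
  1.279·V_2 - 0.9091·V_1 = 0
Determinant D = (0.9304)(1.279) - (-0.9091)(-0.9091) = 0.3639
V_1 = [(0.08182)(1.279) - (-0.9091)(0)]/D = 0.2876 V
V_2 = [(0.9304)(0) - (0.08182)(-0.9091)]/D = 0.2044 V
V_th = V_2 - V_3 = 0.2044 - 0 = 0.2044 V
Step 2 — R_th: zero the source — replace V1 by a short circuit (node 3 merges into node 0) — and find the resistance seen between A (node 2) and B (node 0).
Reduce the network between node 2 (A) and node 0 (B) by series/parallel combination:
  Rp1 = R1 ‖ R3 (parallel, both between nodes 0 and 1) = 1/(1/110 + 1/82) = 46.98 Ω
  Rs1 = R2 + Rp1 (series, joined only at node 1) = 1.1 + 46.98 = 48.08 Ω
  Rp2 = R4 ‖ Rs1 (parallel, both between nodes 0 and 2) = 1/(1/2.7 + 1/48.08) = 2.556 Ω
R_th = 2.556 Ω
I_n = V_th/R_th = 0.2044/2.556 = 0.07995 A, and R_n = R_th = 2.556 Ω

Final answer: I_n = 0.07995 A, R_n = 2.556 Ω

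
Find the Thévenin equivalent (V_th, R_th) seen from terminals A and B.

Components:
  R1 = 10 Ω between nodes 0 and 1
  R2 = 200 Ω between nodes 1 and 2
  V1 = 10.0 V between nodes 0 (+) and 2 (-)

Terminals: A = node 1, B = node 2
Step 1 — V_th is the open-circuit voltage V_A - V_B (nothing connected across the terminals).
Nodal analysis, taking node 2 as the 0 V reference.
Source V1 fixes V_0 = 10 V.
KCL at each unknown node (sum of currents leaving = 0; resistances in Ω):
  Node 1: (V_1 - 10)/10 + (V_1 - 0)/200 = 0
Collecting terms: 0.105 × V_1 = 1  =>  V_1 = 9.524 V
V_th = V_1 - V_2 = 9.524 - 0 = 9.524 V
Step 2 — R_th: zero the source — replace V1 by a short circuit (node 2 merges into node 0) — and find the resistance seen between A (node 1) and B (node 0).
Reduce the network between node 1 (A) and node 0 (B) by series/parallel combination:
  Rp1 = R1 ‖ R2 (parallel, both between nodes 0 and 1) = 1/(1/10 + 1/200) = 9.524 Ω
R_th = 9.524 Ω

Final answer: V_th = 9.524 V, R_th = 9.524 Ω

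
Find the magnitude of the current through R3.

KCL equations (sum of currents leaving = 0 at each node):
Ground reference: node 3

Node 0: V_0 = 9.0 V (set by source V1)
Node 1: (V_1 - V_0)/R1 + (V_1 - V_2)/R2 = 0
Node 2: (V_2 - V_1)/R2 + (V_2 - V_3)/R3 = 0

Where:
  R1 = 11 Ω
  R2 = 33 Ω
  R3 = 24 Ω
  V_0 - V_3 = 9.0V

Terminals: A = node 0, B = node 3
Nodal analysis, taking node 3 as the 0 V reference.
Source V1 fixes V_0 = 9 V.
KCL at each unknown node (sum of currents leaving = 0; resistances in Ω):
  Node 1: (V_1 - 9)/11 + (V_1 - V_2)/33 = 0
  Node 2: (V_2 - V_1)/33 + (V_2 - 0)/24 = 0
Collecting terms (coefficients in siemens):
  0.1212·V_1 - 0.0303·V_2 = 0.8182
  0.07197·V_2 - 0.0303·V_1 = 0
Determinant D = (0.1212)(0.07197) - (-0.0303)(-0.0303) = 0.007805
V_1 = [(0.8182)(0.07197) - (-0.0303)(0)]/D = 7.544 V
V_2 = [(0.1212)(0) - (0.8182)(-0.0303)]/D = 3.176 V
I_R3 = (V_2 - V_3)/R3 = (3.176 - 0)/24 = 0.1324 A
|I_R3| = 0.1324 A

Final answer: |I_R3| = 0.1324 A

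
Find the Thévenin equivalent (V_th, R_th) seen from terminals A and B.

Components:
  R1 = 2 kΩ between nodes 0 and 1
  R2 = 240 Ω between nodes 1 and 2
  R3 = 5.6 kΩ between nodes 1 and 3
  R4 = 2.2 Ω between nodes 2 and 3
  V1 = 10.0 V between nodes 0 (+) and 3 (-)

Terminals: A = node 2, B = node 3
Step 1 — V_th is the open-circuit voltage V_A - V_B (nothing connected across the terminals).
Nodal analysis, taking node 3 as the 0 V reference.
Source V1 fixes V_0 = 10 V.
KCL at each unknown node (sum of currents leaving = 0; resistances in Ω):
  Node 1: (V_1 - 10)/2000 + (V_1 - V_2)/240 + (V_1 - 0)/5600 = 0
  Node 2: (V_2 - V_1)/240 + (V_2 - 0)/2.2 = 0
Collecting terms (coefficients in siemens):
  0.004845·V_1 - 0.004167·V_2 = 0.005
  0.4587·V_2 - 0.004167·V_1 = 0
Determinant D = (0.004845)(0.4587) - (-0.004167)(-0.004167) = 0.002205
V_1 = [(0.005)(0.4587) - (-0.004167)(0)]/D = 1.04 V
V_2 = [(0.004845)(0) - (0.005)(-0.004167)]/D = 0.009447 V
V_th = V_2 - V_3 = 0.009447 - 0 = 0.009447 V
Step 2 — R_th: zero the source — replace V1 by a short circuit (node 3 merges into node 0) — and find the resistance seen between A (node 2) and B (node 0).
Reduce the network between node 2 (A) and node 0 (B) by series/parallel combination:
  Rp1 = R1 ‖ R3 (parallel, both between nodes 0 and 1) = 1/(1/2000 + 1/5600) = 1474 Ω
  Rs1 = R2 + Rp1 (series, joined only at node 1) = 240 + 1474 = 1714 Ω
  Rp2 = R4 ‖ Rs1 (parallel, both between nodes 0 and 2) = 1/(1/2.2 + 1/1714) = 2.197 Ω
R_th = 2.197 Ω

Final answer: V_th = 0.009447 V, R_th = 2.197 Ω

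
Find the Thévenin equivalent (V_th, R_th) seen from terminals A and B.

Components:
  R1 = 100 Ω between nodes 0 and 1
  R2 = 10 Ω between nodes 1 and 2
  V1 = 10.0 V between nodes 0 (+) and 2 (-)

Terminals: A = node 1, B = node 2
Step 1 — V_th is the open-circuit voltage V_A - V_B (nothing connected across the terminals).
Nodal analysis, taking node 2 as the 0 V reference.
Source V1 fixes V_0 = 10 V.
KCL at each unknown node (sum of currents leaving = 0; resistances in Ω):
  Node 1: (V_1 - 10)/100 + (V_1 - 0)/10 = 0
Collecting terms: 0.11 × V_1 = 0.1  =>  V_1 = 0.9091 V
V_th = V_1 - V_2 = 0.9091 - 0 = 0.9091 V
Step 2 — R_th: zero the source — replace V1 by a short circuit (node 2 merges into node 0) — and find the resistance seen between A (node 1) and B (node 0).
Reduce the network between node 1 (A) and node 0 (B) by series/parallel combination:
  Rp1 = R1 ‖ R2 (parallel, both between nodes 0 and 1) = 1/(1/100 + 1/10) = 9.091 Ω
R_th = 9.091 Ω

Final answer: V_th = 0.9091 V, R_th = 9.091 Ω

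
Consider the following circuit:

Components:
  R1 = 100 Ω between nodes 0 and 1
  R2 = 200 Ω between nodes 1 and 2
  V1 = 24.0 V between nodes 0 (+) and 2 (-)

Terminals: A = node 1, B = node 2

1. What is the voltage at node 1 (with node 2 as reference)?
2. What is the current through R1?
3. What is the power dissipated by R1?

Nodal analysis, taking node 2 as the 0 V reference.
Source V1 fixes V_0 = 24 V.
KCL at each unknown node (sum of currents leaving = 0; resistances in Ω):
  Node 1: (V_1 - 24)/100 + (V_1 - 0)/200 = 0
Collecting terms: 0.015 × V_1 = 0.24  =>  V_1 = 16 V
Part 1:
  Read off the nodal solution: V_1 = 16 V
Part 2:
  I_R1 = (V_0 - V_1)/R1 = (24 - 16)/100 = 0.08 A
  Magnitude: I_R1 = 0.08 A
Part 3:
  I_R1 = (V_0 - V_1)/R1 = (24 - 16)/100 = 0.08 A
  P_R1 = I_R1² × R1 = (0.08)² × 100 = 0.64 W

Final answers:
1. V_1 = 16 V
2. I_R1 = 0.08 A
3. P_R1 = 0.64 W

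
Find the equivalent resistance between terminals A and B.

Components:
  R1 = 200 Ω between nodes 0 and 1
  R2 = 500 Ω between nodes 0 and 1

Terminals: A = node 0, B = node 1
Reduce the network between node 0 (A) and node 1 (B) by series/parallel combination:
  Rp1 = R1 ‖ R2 (parallel, both between nodes 0 and 1) = 1/(1/200 + 1/500) = 142.9 Ω
R_eq = 142.9 Ω

Final answer: 142.9 Ω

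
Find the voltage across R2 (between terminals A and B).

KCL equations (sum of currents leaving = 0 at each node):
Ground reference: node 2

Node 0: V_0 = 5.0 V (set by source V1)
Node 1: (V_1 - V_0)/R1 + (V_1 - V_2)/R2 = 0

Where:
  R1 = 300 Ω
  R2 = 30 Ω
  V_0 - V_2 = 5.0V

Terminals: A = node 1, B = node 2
R1 and R2 are in series across V1 (node 0 → node 1 → node 2), and the output A–B is taken across R2, so this is a voltage divider.
Series current: I = V1/(R1 + R2) = 5/(300 + 30) = 5/330 = 0.01515 A
V_R2 = I × R2 = V1 × R2/(R1 + R2) = 5 × 30/330 = 0.4545 V

Final answer: 0.4545 V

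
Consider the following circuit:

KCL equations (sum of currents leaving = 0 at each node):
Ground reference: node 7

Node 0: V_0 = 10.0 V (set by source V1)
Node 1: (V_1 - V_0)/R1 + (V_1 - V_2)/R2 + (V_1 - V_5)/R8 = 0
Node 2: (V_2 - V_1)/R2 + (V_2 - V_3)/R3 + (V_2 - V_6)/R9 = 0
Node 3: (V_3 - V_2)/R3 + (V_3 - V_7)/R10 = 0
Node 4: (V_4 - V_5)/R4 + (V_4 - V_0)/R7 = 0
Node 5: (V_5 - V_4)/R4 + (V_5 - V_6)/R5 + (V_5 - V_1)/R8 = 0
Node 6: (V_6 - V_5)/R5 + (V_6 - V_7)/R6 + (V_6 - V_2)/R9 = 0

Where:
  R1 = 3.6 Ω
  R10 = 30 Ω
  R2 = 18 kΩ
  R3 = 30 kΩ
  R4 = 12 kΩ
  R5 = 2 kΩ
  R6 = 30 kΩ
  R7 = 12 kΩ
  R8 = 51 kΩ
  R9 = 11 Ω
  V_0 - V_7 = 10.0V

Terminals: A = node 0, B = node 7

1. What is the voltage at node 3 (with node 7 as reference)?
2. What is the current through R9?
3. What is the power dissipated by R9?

Nodal analysis, taking node 7 as the 0 V reference.
Source V1 fixes V_0 = 10 V.
KCL at each unknown node (sum of currents leaving = 0; resistances in Ω):
  Node 1: (V_1 - 10)/3.6 + (V_1 - V_2)/18000 + (V_1 - V_5)/51000 = 0
  Node 2: (V_2 - V_1)/18000 + (V_2 - V_3)/30000 + (V_2 - V_6)/11 = 0
  Node 3: (V_3 - V_2)/30000 + (V_3 - 0)/30 = 0
  Node 4: (V_4 - V_5)/12000 + (V_4 - 10)/12000 = 0
  Node 5: (V_5 - V_4)/12000 + (V_5 - V_6)/2000 + (V_5 - V_1)/51000 = 0
  Node 6: (V_6 - V_5)/2000 + (V_6 - 0)/30000 + (V_6 - V_2)/11 = 0
Collecting terms (coefficients in siemens):
  0.2779·V_1 - 0.00005556·V_2 - 0.00001961·V_5 = 2.778
  0.091·V_2 - 0.00005556·V_1 - 0.00003333·V_3 - 0.09091·V_6 = 0
  0.03337·V_3 - 0.00003333·V_2 = 0
  0.0001667·V_4 - 0.00008333·V_5 = 0.0008333
  0.0006029·V_5 - 0.00001961·V_1 - 0.00008333·V_4 - 0.0005·V_6 = 0
  0.09144·V_6 - 0.09091·V_2 - 0.0005·V_5 = 0
Solving these 6 simultaneous equations (Gaussian elimination) gives:
  V_1 = 9.999 V, V_2 = 6.23 V, V_3 = 0.006224 V, V_4 = 8.321 V
  V_5 = 6.642 V, V_6 = 6.23 V
Part 1:
  Read off the nodal solution: V_3 = 0.006224 V
Part 2:
  I_R9 = (V_2 - V_6)/R9 = (6.23 - 6.23)/11 = 0.000001913 A
  Magnitude: I_R9 = 0.000001913 A
Part 3:
  I_R9 = (V_2 - V_6)/R9 = (6.23 - 6.23)/11 = 0.000001913 A
  P_R9 = I_R9² × R9 = (0.000001913)² × 11 = 0.00000000004026 W

Final answers:
1. V_3 = 0.006224 V
2. I_R9 = 1.913e-06 A
3. P_R9 = 4.026e-11 W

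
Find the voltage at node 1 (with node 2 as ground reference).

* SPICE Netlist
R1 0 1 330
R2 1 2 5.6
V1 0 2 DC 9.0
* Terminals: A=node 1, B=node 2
Nodal analysis, taking node 2 as the 0 V reference.
Source V1 fixes V_0 = 9 V.
KCL at each unknown node (sum of currents leaving = 0; resistances in Ω):
  Node 1: (V_1 - 9)/330 + (V_1 - 0)/5.6 = 0
Collecting terms: 0.1816 × V_1 = 0.02727  =>  V_1 = 0.1502 V
The requested potential is V_1 = 0.1502 V.

Final answer: V_1 = 0.1502 V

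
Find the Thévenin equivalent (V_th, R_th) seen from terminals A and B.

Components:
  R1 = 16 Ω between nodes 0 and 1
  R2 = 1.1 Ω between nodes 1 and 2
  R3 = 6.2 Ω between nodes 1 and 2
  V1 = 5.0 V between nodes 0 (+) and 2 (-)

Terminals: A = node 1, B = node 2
Step 1 — V_th is the open-circuit voltage V_A - V_B (nothing connected across the terminals).
Nodal analysis, taking node 2 as the 0 V reference.
Source V1 fixes V_0 = 5 V.
KCL at each unknown node (sum of currents leaving = 0; resistances in Ω):
  Node 1: (V_1 - 5)/16 + (V_1 - 0)/1.1 + (V_1 - 0)/6.2 = 0
Collecting terms: 1.133 × V_1 = 0.3125  =>  V_1 = 0.2758 V
V_th = V_1 - V_2 = 0.2758 - 0 = 0.2758 V
Step 2 — R_th: zero the source — replace V1 by a short circuit (node 2 merges into node 0) — and find the resistance seen between A (node 1) and B (node 0).
Reduce the network between node 1 (A) and node 0 (B) by series/parallel combination:
  Rp1 = R1 ‖ R2 ‖ R3 (parallel, all between nodes 0 and 1) = 1/(1/16 + 1/1.1 + 1/6.2) = 0.8827 Ω
R_th = 0.8827 Ω

Final answer: V_th = 0.2758 V, R_th = 0.8827 Ω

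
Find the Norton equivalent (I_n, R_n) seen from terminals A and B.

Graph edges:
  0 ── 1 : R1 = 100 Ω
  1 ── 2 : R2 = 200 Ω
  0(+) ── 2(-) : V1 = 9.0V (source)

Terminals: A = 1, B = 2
Find the Thévenin equivalent first; then I_n = V_th/R_th and R_n = R_th.
Step 1 — V_th is the open-circuit voltage V_A - V_B (nothing connected across the terminals).
Nodal analysis, taking node 2 as the 0 V reference.
Source V1 fixes V_0 = 9 V.
KCL at each unknown node (sum of currents leaving = 0; resistances in Ω):
  Node 1: (V_1 - 9)/100 + (V_1 - 0)/200 = 0
Collecting terms: 0.015 × V_1 = 0.09  =>  V_1 = 6 V
V_th = V_1 - V_2 = 6 - 0 = 6 V
Step 2 — R_th: zero the source — replace V1 by a short circuit (node 2 merges into node 0) — and find the resistance seen between A (node 1) and B (node 0).
Reduce the network between node 1 (A) and node 0 (B) by series/parallel combination:
  Rp1 = R1 ‖ R2 (parallel, both between nodes 0 and 1) = 1/(1/100 + 1/200) = 66.67 Ω
R_th = 66.67 Ω
I_n = V_th/R_th = 6/66.67 = 0.09 A, and R_n = R_th = 66.67 Ω

Final answer: I_n = 0.09 A, R_n = 66.67 Ω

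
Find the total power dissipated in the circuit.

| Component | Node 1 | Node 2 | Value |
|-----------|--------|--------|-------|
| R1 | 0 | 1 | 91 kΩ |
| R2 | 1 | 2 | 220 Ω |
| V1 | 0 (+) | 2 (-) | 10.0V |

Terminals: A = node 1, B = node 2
Nodal analysis, taking node 2 as the 0 V reference.
Source V1 fixes V_0 = 10 V.
KCL at each unknown node (sum of currents leaving = 0; resistances in Ω):
  Node 1: (V_1 - 10)/91000 + (V_1 - 0)/220 = 0
Collecting terms: 0.004556 × V_1 = 0.0001099  =>  V_1 = 0.02412 V
Power in each resistor, P = (ΔV)²/R:
  P_R1 = (10 - 0.02412)²/91000 = 0.001094 W
  P_R2 = (0.02412 - 0)²/220 = 0.000002644 W
P_total = P_R1 + P_R2 = 0.001096 W

Final answer: 0.001096 W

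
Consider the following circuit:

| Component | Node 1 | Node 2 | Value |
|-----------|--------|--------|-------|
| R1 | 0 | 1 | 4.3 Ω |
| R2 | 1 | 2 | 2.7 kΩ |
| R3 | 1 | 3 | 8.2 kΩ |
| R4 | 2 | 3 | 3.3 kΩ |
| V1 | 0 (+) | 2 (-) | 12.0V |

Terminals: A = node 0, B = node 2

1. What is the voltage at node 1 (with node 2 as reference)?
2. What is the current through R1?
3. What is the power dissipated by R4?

Nodal analysis, taking node 2 as the 0 V reference.
Source V1 fixes V_0 = 12 V.
KCL at each unknown node (sum of currents leaving = 0; resistances in Ω):
  Node 1: (V_1 - 12)/4.3 + (V_1 - 0)/2700 + (V_1 - V_3)/8200 = 0
  Node 3: (V_3 - V_1)/8200 + (V_3 - 0)/3300 = 0
Collecting terms (coefficients in siemens):
  0.2331·V_1 - 0.000122·V_3 = 2.791
  0.000425·V_3 - 0.000122·V_1 = 0
Determinant D = (0.2331)(0.000425) - (-0.000122)(-0.000122) = 0.00009903
V_1 = [(2.791)(0.000425) - (-0.000122)(0)]/D = 11.98 V
V_3 = [(0.2331)(0) - (2.791)(-0.000122)]/D = 3.437 V
Part 1:
  Read off the nodal solution: V_1 = 11.98 V
Part 2:
  I_R1 = (V_0 - V_1)/R1 = (12 - 11.98)/4.3 = 0.005477 A
  Magnitude: I_R1 = 0.005477 A
Part 3:
  I_R4 = (V_2 - V_3)/R4 = (0 - 3.437)/3300 = -0.001041 A
  P_R4 = I_R4² × R4 = (-0.001041)² × 3300 = 0.003579 W

Final answers:
1. V_1 = 11.98 V
2. I_R1 = 0.005477 A
3. P_R4 = 0.003579 W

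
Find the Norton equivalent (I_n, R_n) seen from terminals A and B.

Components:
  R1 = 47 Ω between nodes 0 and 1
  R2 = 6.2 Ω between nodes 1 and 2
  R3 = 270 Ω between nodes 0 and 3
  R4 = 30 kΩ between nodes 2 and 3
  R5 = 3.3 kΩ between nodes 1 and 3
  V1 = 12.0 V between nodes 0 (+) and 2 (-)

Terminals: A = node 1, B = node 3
Find the Thévenin equivalent first; then I_n = V_th/R_th and R_n = R_th.
Step 1 — V_th is the open-circuit voltage V_A - V_B (nothing connected across the terminals).
Nodal analysis, taking node 2 as the 0 V reference.
Source V1 fixes V_0 = 12 V.
KCL at each unknown node (sum of currents leaving = 0; resistances in Ω):
  Node 1: (V_1 - 12)/47 + (V_1 - 0)/6.2 + (V_1 - V_3)/3300 = 0
  Node 3: (V_3 - 12)/270 + (V_3 - 0)/30000 + (V_3 - V_1)/3300 = 0
Collecting terms (coefficients in siemens):
  0.1829·V_1 - 0.000303·V_3 = 0.2553
  0.00404·V_3 - 0.000303·V_1 = 0.04444
Determinant D = (0.1829)(0.00404) - (-0.000303)(-0.000303) = 0.0007387
V_1 = [(0.2553)(0.00404) - (-0.000303)(0.04444)]/D = 1.415 V
V_3 = [(0.1829)(0.04444) - (0.2553)(-0.000303)]/D = 11.11 V
V_th = V_1 - V_3 = 1.415 - 11.11 = -9.692 V
Step 2 — R_th: zero the source — replace V1 by a short circuit (node 2 merges into node 0) — and find the resistance seen between A (node 1) and B (node 3).
Reduce the network between node 1 (A) and node 3 (B) by series/parallel combination:
  Rp1 = R1 ‖ R2 (parallel, both between nodes 0 and 1) = 1/(1/47 + 1/6.2) = 5.477 Ω
  Rp2 = R3 ‖ R4 (parallel, both between nodes 0 and 3) = 1/(1/270 + 1/30000) = 267.6 Ω
  Rs1 = Rp1 + Rp2 (series, joined only at node 0) = 5.477 + 267.6 = 273.1 Ω
  Rp3 = R5 ‖ Rs1 (parallel, both between nodes 1 and 3) = 1/(1/3300 + 1/273.1) = 252.2 Ω
R_th = 252.2 Ω
I_n = V_th/R_th = -9.692/252.2 = -0.03843 A, and R_n = R_th = 252.2 Ω

Final answer: I_n = -0.03843 A, R_n = 252.2 Ω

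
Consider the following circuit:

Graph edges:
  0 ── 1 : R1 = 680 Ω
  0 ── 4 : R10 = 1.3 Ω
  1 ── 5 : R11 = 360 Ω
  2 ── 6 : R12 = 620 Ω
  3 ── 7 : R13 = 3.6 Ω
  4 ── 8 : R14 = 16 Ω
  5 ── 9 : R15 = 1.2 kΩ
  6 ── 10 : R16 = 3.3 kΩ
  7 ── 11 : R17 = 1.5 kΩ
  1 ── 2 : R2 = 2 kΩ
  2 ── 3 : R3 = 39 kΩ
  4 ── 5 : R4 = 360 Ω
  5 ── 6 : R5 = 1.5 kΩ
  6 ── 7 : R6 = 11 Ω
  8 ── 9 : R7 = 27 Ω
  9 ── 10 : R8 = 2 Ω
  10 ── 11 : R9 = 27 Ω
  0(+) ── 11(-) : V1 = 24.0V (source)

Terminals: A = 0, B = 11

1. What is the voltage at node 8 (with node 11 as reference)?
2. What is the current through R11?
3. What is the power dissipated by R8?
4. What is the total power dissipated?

Nodal analysis, taking node 11 as the 0 V reference.
Source V1 fixes V_0 = 24 V.
KCL at each unknown node (sum of currents leaving = 0; resistances in Ω):
  Node 1: (V_1 - 24)/680 + (V_1 - V_2)/2000 + (V_1 - V_5)/360 = 0
  Node 2: (V_2 - V_1)/2000 + (V_2 - V_3)/39000 + (V_2 - V_6)/620 = 0
  Node 3: (V_3 - V_2)/39000 + (V_3 - V_7)/3.6 = 0
  Node 4: (V_4 - V_5)/360 + (V_4 - 24)/1.3 + (V_4 - V_8)/16 = 0
  Node 5: (V_5 - V_4)/360 + (V_5 - V_6)/1500 + (V_5 - V_1)/360 + (V_5 - V_9)/1200 = 0
  Node 6: (V_6 - V_5)/1500 + (V_6 - V_7)/11 + (V_6 - V_2)/620 + (V_6 - V_10)/3300 = 0
  Node 7: (V_7 - V_6)/11 + (V_7 - V_3)/3.6 + (V_7 - 0)/1500 = 0
  Node 8: (V_8 - V_9)/27 + (V_8 - V_4)/16 = 0
  Node 9: (V_9 - V_8)/27 + (V_9 - V_10)/2 + (V_9 - V_5)/1200 = 0
  Node 10: (V_10 - V_9)/2 + (V_10 - 0)/27 + (V_10 - V_6)/3300 = 0
Collecting terms (coefficients in siemens):
  0.004748·V_1 - 0.0005·V_2 - 0.002778·V_5 = 0.03529
  0.002139·V_2 - 0.0005·V_1 - 0.00002564·V_3 - 0.001613·V_6 = 0
  0.2778·V_3 - 0.00002564·V_2 - 0.2778·V_7 = 0
  0.8345·V_4 - 0.002778·V_5 - 0.0625·V_8 = 18.46
  0.007056·V_5 - 0.002778·V_1 - 0.002778·V_4 - 0.0006667·V_6 - 0.0008333·V_9 = 0
  0.09349·V_6 - 0.001613·V_2 - 0.0006667·V_5 - 0.09091·V_7 - 0.000303·V_10 = 0
  0.3694·V_7 - 0.2778·V_3 - 0.09091·V_6 = 0
  0.09954·V_8 - 0.0625·V_4 - 0.03704·V_9 = 0
  0.5379·V_9 - 0.0008333·V_5 - 0.03704·V_8 - 0.5·V_10 = 0
  0.5373·V_10 - 0.000303·V_6 - 0.5·V_9 = 0
Solving these 10 simultaneous equations (Gaussian elimination) gives:
  V_1 = 20.28 V, V_2 = 13.68 V, V_3 = 11.58 V, V_4 = 23.56 V
  V_5 = 19.5 V, V_6 = 11.66 V, V_7 = 11.58 V, V_8 = 18.39 V
  V_9 = 9.647 V, V_10 = 8.983 V
Part 1:
  Read off the nodal solution: V_8 = 18.39 V
Part 2:
  I_R11 = (V_1 - V_5)/R11 = (20.28 - 19.5)/360 = 0.002163 A
  Magnitude: I_R11 = 0.002163 A
Part 3:
  I_R8 = (V_9 - V_10)/R8 = (9.647 - 8.983)/2 = 0.3319 A
  P_R8 = I_R8² × R8 = (0.3319)² × 2 = 0.2203 W
Part 4:
  Power in each resistor, P = (ΔV)²/R:
    P_R1 = (24 - 20.28)²/680 = 0.02032 W
    P_R2 = (20.28 - 13.68)²/2000 = 0.02182 W
    P_R3 = (13.68 - 11.58)²/39000 = 0.0001129 W
    P_R4 = (23.56 - 19.5)²/360 = 0.0458 W
    P_R5 = (19.5 - 11.66)²/1500 = 0.04099 W
    P_R6 = (11.66 - 11.58)²/11 = 0.0006463 W
    P_R7 = (18.39 - 9.647)²/27 = 2.829 W
    P_R8 = (9.647 - 8.983)²/2 = 0.2203 W
    P_R9 = (8.983 - 0)²/27 = 2.989 W
    P_R10 = (24 - 23.56)²/1.3 = 0.1459 W
    P_R11 = (20.28 - 19.5)²/360 = 0.001685 W
    P_R12 = (13.68 - 11.66)²/620 = 0.006545 W
    P_R13 = (11.58 - 11.58)²/3.6 = 0.00000001042 W
    P_R14 = (23.56 - 18.39)²/16 = 1.676 W
    P_R15 = (19.5 - 9.647)²/1200 = 0.08097 W
    P_R16 = (11.66 - 8.983)²/3300 = 0.002176 W
    P_R17 = (11.58 - 0)²/1500 = 0.08937 W
  P_total = P_R1 + P_R2 + P_R3 + P_R4 + P_R5 + P_R6 + P_R7 + P_R8 + P_R9 + P_R10 + P_R11 + P_R12 + P_R13 + P_R14 + P_R15 + P_R16 + P_R17 = 8.17 W

Final answers:
1. V_8 = 18.39 V
2. I_R11 = 0.002163 A
3. P_R8 = 0.2203 W
4. P_total = 8.17 W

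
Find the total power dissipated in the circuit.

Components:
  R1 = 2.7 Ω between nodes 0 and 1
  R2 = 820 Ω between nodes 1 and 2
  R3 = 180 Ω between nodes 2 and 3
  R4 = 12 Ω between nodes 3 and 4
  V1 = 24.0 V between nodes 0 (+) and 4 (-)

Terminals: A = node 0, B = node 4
Nodal analysis, taking node 4 as the 0 V reference.
Source V1 fixes V_0 = 24 V.
KCL at each unknown node (sum of currents leaving = 0; resistances in Ω):
  Node 1: (V_1 - 24)/2.7 + (V_1 - V_2)/820 = 0
  Node 2: (V_2 - V_1)/820 + (V_2 - V_3)/180 = 0
  Node 3: (V_3 - V_2)/180 + (V_3 - 0)/12 = 0
Collecting terms (coefficients in siemens):
  0.3716·V_1 - 0.00122·V_2 = 8.889
  0.006775·V_2 - 0.00122·V_1 - 0.005556·V_3 = 0
  0.08889·V_3 - 0.005556·V_2 = 0
Solving these 3 simultaneous equations (Gaussian elimination) gives:
  V_1 = 23.94 V, V_2 = 4.541 V, V_3 = 0.2838 V
Power in each resistor, P = (ΔV)²/R:
  P_R1 = (24 - 23.94)²/2.7 = 0.00151 W
  P_R2 = (23.94 - 4.541)²/820 = 0.4587 W
  P_R3 = (4.541 - 0.2838)²/180 = 0.1007 W
  P_R4 = (0.2838 - 0)²/12 = 0.006713 W
P_total = P_R1 + P_R2 + P_R3 + P_R4 = 0.5677 W

Final answer: 0.5677 W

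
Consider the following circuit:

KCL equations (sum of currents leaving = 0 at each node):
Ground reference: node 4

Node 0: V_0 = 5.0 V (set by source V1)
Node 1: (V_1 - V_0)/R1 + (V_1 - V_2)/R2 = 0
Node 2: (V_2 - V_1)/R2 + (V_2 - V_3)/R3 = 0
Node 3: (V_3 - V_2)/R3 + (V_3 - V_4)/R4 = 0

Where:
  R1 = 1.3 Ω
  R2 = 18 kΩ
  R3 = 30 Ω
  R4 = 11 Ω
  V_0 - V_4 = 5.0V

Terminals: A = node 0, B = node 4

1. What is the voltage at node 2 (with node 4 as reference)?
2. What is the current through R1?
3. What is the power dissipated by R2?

Nodal analysis, taking node 4 as the 0 V reference.
Source V1 fixes V_0 = 5 V.
KCL at each unknown node (sum of currents leaving = 0; resistances in Ω):
  Node 1: (V_1 - 5)/1.3 + (V_1 - V_2)/18000 = 0
  Node 2: (V_2 - V_1)/18000 + (V_2 - V_3)/30 = 0
  Node 3: (V_3 - V_2)/30 + (V_3 - 0)/11 = 0
Collecting terms (coefficients in siemens):
  0.7693·V_1 - 0.00005556·V_2 = 3.846
  0.03339·V_2 - 0.00005556·V_1 - 0.03333·V_3 = 0
  0.1242·V_3 - 0.03333·V_2 = 0
Solving these 3 simultaneous equations (Gaussian elimination) gives:
  V_1 = 5 V, V_2 = 0.01136 V, V_3 = 0.003048 V
Part 1:
  Read off the nodal solution: V_2 = 0.01136 V
Part 2:
  I_R1 = (V_0 - V_1)/R1 = (5 - 5)/1.3 = 0.0002771 A
  Magnitude: I_R1 = 0.0002771 A
Part 3:
  I_R2 = (V_1 - V_2)/R2 = (5 - 0.01136)/18000 = 0.0002771 A
  P_R2 = I_R2² × R2 = (0.0002771)² × 18000 = 0.001382 W

Final answers:
1. V_2 = 0.01136 V
2. I_R1 = 0.0002771 A
3. P_R2 = 0.001382 W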